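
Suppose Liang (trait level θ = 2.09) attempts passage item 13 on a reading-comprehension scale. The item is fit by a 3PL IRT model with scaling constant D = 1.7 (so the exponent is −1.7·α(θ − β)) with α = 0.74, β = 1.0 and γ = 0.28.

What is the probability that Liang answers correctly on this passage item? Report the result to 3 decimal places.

P(θ) = γ + (1 − γ) · 1 / (1 + exp(−D·α(θ − β)))
Exponent: 1.7 × 0.74 × (2.09 − 1.0) = 1.3712
1/(1 + e^{-1.3712}) = 0.7976
P = 0.28 + 0.72 × 0.7976 = 0.8543

0.854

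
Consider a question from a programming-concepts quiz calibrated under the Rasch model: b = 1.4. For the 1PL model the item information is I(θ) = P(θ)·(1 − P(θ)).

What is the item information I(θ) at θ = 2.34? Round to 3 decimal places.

0.202

P = 1/(1+e^{-0.9400}) = 0.7191
P(1−P) = 0.7191 × 0.2809 = 0.2020
I = P(1−P) = 0.20200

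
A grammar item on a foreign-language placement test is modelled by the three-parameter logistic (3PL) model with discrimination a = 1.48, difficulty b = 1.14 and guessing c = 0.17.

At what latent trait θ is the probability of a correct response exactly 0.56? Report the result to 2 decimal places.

P(θ) = c + (1 − c) · 1 / (1 + exp(−a(θ − b)))
Remove guessing floor: (0.56 − 0.17)/(1 − 0.17) = 0.4699
logit = ln(0.4699/0.5301) = -0.1206
θ = b + logit/(a) = 1.14 + (-0.1206)/1.4800 = 1.0585

1.06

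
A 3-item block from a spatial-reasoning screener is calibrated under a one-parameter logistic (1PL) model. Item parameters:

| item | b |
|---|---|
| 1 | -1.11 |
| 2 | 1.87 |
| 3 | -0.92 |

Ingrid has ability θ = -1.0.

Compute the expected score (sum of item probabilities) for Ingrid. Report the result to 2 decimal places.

1.06

P(θ) = 1 / (1 + exp(−(θ − b)))
P_1 = 1/(1+e^{-0.1100}) = 0.5275
P_2 = 1/(1+e^{2.8700}) = 0.0537
P_3 = 1/(1+e^{0.0800}) = 0.4800
E[score] = 0.5275 + 0.0537 + 0.4800 = 1.0611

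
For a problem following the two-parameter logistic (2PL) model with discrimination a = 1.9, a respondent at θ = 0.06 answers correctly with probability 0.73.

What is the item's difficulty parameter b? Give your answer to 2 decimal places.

-0.46

P(θ) = 1 / (1 + exp(−a(θ − b)))
logit(0.73) = ln(0.73/0.27) = 0.9946
b = θ − logit/(a) = 0.06 − 0.9946/1.9000 = -0.4635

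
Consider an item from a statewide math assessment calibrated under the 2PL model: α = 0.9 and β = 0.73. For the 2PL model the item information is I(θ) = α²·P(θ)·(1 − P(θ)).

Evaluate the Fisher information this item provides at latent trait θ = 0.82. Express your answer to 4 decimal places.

P = 1/(1+e^{-0.0810}) = 0.5202
P(1−P) = 0.5202 × 0.4798 = 0.2496
I = α² × P(1−P) = 0.9² × 0.2496 = 0.20217

0.2022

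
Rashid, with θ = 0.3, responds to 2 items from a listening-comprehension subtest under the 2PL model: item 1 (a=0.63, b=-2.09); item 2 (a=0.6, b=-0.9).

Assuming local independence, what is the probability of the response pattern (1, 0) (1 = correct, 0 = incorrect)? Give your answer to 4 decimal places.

P(θ) = 1 / (1 + exp(−a(θ − b)))
P_1 = 1/(1+e^{-1.5057}) = 0.8184
P_2 = 1/(1+e^{-0.7200}) = 0.6726
L = P_1 × (1−P_2) = 0.8184 × 0.3274 = 0.26795

0.2679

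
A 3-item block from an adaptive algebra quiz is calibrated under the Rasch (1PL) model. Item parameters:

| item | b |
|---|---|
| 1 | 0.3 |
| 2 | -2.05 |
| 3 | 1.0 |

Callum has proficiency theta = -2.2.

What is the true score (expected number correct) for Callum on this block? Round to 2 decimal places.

0.58

P(theta) = 1 / (1 + exp(−(theta − b)))
P_1 = 1/(1+e^{2.5000}) = 0.0759
P_2 = 1/(1+e^{0.1500}) = 0.4626
P_3 = 1/(1+e^{3.2000}) = 0.0392
E[score] = 0.0759 + 0.4626 + 0.0392 = 0.5776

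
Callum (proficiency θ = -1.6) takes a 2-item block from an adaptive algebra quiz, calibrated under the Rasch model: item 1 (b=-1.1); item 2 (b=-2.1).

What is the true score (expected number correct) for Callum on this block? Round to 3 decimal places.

P(θ) = 1 / (1 + exp(−(θ − b)))
P_1 = 1/(1+e^{0.5000}) = 0.3775
P_2 = 1/(1+e^{-0.5000}) = 0.6225
E[score] = 0.3775 + 0.6225 = 1.0000

1.000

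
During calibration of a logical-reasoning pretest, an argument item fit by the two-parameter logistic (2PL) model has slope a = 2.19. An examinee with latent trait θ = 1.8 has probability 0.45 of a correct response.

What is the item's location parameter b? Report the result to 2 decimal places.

1.89

P(θ) = 1 / (1 + exp(−a(θ − b)))
logit(0.45) = ln(0.45/0.55) = -0.2007
b = θ − logit/(a) = 1.8 − (-0.2007)/2.1900 = 1.8916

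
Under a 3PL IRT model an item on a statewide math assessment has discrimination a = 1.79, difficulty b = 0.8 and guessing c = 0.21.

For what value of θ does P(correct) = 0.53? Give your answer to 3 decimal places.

0.585

P(θ) = c + (1 − c) · 1 / (1 + exp(−a(θ − b)))
Remove guessing floor: (0.53 − 0.21)/(1 − 0.21) = 0.4051
logit = ln(0.4051/0.5949) = -0.3844
θ = b + logit/(a) = 0.8 + (-0.3844)/1.7900 = 0.5852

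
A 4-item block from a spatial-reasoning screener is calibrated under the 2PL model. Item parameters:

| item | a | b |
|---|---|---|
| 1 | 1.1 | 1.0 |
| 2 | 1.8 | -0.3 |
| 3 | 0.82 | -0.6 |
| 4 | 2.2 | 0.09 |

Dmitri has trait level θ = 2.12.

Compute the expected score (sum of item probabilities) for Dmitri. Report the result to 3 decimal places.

3.653

P(θ) = 1 / (1 + exp(−a(θ − b)))
P_1 = 1/(1+e^{-1.2320}) = 0.7742
P_2 = 1/(1+e^{-4.3560}) = 0.9873
P_3 = 1/(1+e^{-2.2304}) = 0.9029
P_4 = 1/(1+e^{-4.4660}) = 0.9886
E[score] = 0.7742 + 0.9873 + 0.9029 + 0.9886 = 3.6531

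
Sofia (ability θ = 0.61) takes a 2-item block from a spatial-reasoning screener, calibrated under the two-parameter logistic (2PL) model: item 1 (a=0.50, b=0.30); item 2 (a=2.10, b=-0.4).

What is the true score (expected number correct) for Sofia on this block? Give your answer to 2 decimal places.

P(θ) = 1 / (1 + exp(−a(θ − b)))
P_1 = 1/(1+e^{-0.1550}) = 0.5387
P_2 = 1/(1+e^{-2.1210}) = 0.8929
E[score] = 0.5387 + 0.8929 = 1.4316

1.43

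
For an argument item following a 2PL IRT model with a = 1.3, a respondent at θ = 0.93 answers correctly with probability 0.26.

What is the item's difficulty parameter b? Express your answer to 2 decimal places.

1.73

P(θ) = 1 / (1 + exp(−a(θ − b)))
logit(0.26) = ln(0.26/0.74) = -1.0460
b = θ − logit/(a) = 0.93 − (-1.0460)/1.3000 = 1.7346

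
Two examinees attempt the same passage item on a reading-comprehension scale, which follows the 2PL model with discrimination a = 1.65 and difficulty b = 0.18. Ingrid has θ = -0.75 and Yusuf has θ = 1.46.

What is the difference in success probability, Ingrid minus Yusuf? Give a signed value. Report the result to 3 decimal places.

-0.715

P(θ) = 1 / (1 + exp(−a(θ − b)))
P(Ingrid) = 0.1773  [exponent -1.5345]
P(Yusuf) = 0.8921  [exponent 2.1120]
Difference = 0.1773 − 0.8921 = -0.7147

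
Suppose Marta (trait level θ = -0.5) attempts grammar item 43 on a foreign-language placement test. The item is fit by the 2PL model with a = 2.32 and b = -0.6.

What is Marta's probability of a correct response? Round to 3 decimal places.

0.558

P(θ) = 1 / (1 + exp(−a(θ − b)))
Exponent: 2.32 × (-0.5 − (-0.6)) = 0.2320
1/(1 + e^{-0.2320}) = 0.5577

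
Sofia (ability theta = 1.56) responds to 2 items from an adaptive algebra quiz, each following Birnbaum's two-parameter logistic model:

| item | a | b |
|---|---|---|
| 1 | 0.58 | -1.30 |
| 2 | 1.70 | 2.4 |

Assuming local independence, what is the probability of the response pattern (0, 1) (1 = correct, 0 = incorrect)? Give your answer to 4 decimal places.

P(theta) = 1 / (1 + exp(−a(theta − b)))
P_1 = 1/(1+e^{-1.6588}) = 0.8401
P_2 = 1/(1+e^{1.4280}) = 0.1934
L = (1−P_1) × P_2 = 0.1599 × 0.1934 = 0.03093

0.0309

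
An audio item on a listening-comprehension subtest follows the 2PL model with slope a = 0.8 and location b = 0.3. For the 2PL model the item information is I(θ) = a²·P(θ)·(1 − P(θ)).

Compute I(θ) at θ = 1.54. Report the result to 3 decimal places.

0.126

P = 1/(1+e^{-0.9920}) = 0.7295
P(1−P) = 0.7295 × 0.2705 = 0.1973
I = a² × P(1−P) = 0.8² × 0.1973 = 0.12630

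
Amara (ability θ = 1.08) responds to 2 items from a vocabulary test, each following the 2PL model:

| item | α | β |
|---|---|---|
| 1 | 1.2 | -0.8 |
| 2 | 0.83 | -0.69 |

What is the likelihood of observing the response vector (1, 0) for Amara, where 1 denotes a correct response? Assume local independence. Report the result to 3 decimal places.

0.169

P(θ) = 1 / (1 + exp(−α(θ − β)))
P_1 = 1/(1+e^{-2.2560}) = 0.9052
P_2 = 1/(1+e^{-1.4691}) = 0.8129
L = P_1 × (1−P_2) = 0.9052 × 0.1871 = 0.16934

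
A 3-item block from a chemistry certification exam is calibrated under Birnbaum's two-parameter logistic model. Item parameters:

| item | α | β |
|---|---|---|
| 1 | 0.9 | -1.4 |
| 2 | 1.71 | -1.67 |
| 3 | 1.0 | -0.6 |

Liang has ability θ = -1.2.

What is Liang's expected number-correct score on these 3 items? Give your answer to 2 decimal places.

1.59

P(θ) = 1 / (1 + exp(−α(θ − β)))
P_1 = 1/(1+e^{-0.1800}) = 0.5449
P_2 = 1/(1+e^{-0.8037}) = 0.6908
P_3 = 1/(1+e^{0.6000}) = 0.3543
E[score] = 0.5449 + 0.6908 + 0.3543 = 1.5900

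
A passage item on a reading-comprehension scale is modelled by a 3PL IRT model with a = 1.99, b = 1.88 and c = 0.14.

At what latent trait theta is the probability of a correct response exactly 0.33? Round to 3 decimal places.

1.247

P(theta) = c + (1 − c) · 1 / (1 + exp(−a(theta − b)))
Remove guessing floor: (0.33 − 0.14)/(1 − 0.14) = 0.2209
logit = ln(0.2209/0.7791) = -1.2603
theta = b + logit/(a) = 1.88 + (-1.2603)/1.9900 = 1.2467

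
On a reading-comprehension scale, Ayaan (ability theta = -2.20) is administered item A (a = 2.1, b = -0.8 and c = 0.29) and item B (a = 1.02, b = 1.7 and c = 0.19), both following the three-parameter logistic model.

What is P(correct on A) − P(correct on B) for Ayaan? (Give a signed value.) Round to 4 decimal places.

0.1208

P(theta) = c + (1 − c) · 1 / (1 + exp(−a(theta − b)))
P_A = 0.3257
P_B = 0.2049
P_A − P_B = 0.1208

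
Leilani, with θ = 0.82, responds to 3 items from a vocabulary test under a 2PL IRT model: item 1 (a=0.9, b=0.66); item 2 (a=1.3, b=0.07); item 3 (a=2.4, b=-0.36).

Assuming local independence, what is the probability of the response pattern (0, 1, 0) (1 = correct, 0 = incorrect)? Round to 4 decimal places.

P(θ) = 1 / (1 + exp(−a(θ − b)))
P_1 = 1/(1+e^{-0.1440}) = 0.5359
P_2 = 1/(1+e^{-0.9750}) = 0.7261
P_3 = 1/(1+e^{-2.8320}) = 0.9444
L = (1−P_1) × P_2 × (1−P_3) = 0.4641 × 0.7261 × 0.0556 = 0.01874

0.0187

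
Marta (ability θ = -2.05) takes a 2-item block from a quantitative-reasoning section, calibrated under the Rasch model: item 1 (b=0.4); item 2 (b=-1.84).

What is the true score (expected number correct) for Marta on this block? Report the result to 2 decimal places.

P(θ) = 1 / (1 + exp(−(θ − b)))
P_1 = 1/(1+e^{2.4500}) = 0.0794
P_2 = 1/(1+e^{0.2100}) = 0.4477
E[score] = 0.0794 + 0.4477 = 0.5271

0.53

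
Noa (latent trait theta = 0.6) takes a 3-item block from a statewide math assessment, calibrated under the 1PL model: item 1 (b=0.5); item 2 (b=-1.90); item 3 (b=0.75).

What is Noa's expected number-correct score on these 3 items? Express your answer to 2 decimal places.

P(theta) = 1 / (1 + exp(−(theta − b)))
P_1 = 1/(1+e^{-0.1000}) = 0.5250
P_2 = 1/(1+e^{-2.5000}) = 0.9241
P_3 = 1/(1+e^{0.1500}) = 0.4626
E[score] = 0.5250 + 0.9241 + 0.4626 = 1.9117

1.91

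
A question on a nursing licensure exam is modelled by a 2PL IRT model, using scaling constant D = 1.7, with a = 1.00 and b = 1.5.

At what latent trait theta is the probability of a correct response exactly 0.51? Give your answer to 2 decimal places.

1.52

P(theta) = 1 / (1 + exp(−D·a(theta − b)))
logit = ln(0.5100/0.4900) = 0.0400
theta = b + logit/(1.7·a) = 1.5 + 0.0400/1.7000 = 1.5235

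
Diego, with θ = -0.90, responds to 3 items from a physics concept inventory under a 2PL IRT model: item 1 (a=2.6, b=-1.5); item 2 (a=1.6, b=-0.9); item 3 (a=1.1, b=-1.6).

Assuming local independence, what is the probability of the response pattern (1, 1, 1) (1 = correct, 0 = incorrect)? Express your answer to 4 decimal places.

0.2824

P(θ) = 1 / (1 + exp(−a(θ − b)))
P_1 = 1/(1+e^{-1.5600}) = 0.8264
P_2 = 1/(1+e^{0.0000}) = 0.5000
P_3 = 1/(1+e^{-0.7700}) = 0.6835
L = P_1 × P_2 × P_3 = 0.8264 × 0.5000 × 0.6835 = 0.28241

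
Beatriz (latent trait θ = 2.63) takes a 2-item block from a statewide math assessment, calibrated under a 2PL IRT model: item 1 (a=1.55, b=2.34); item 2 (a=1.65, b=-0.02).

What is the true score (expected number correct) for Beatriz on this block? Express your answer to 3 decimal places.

P(θ) = 1 / (1 + exp(−a(θ − b)))
P_1 = 1/(1+e^{-0.4495}) = 0.6105
P_2 = 1/(1+e^{-4.3725}) = 0.9875
E[score] = 0.6105 + 0.9875 = 1.5981

1.598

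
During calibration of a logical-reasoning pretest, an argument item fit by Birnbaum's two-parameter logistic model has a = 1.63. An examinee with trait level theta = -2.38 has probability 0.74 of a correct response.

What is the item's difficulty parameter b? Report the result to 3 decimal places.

-3.022

P(theta) = 1 / (1 + exp(−a(theta − b)))
logit(0.74) = ln(0.74/0.26) = 1.0460
b = theta − logit/(a) = -2.38 − 1.0460/1.6300 = -3.0217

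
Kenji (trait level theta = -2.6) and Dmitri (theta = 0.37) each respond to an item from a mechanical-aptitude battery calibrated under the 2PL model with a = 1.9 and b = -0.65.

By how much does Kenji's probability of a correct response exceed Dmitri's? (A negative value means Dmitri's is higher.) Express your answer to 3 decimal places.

-0.850

P(theta) = 1 / (1 + exp(−a(theta − b)))
P(Kenji) = 0.0240  [exponent -3.7050]
P(Dmitri) = 0.8741  [exponent 1.9380]
Difference = 0.0240 − 0.8741 = -0.8501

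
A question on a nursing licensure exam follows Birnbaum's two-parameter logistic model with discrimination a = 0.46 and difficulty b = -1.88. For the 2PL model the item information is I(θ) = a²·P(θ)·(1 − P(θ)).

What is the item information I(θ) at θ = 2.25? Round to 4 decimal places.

0.0240

P = 1/(1+e^{-1.8998}) = 0.8699
P(1−P) = 0.8699 × 0.1301 = 0.1132
I = a² × P(1−P) = 0.46² × 0.1132 = 0.02395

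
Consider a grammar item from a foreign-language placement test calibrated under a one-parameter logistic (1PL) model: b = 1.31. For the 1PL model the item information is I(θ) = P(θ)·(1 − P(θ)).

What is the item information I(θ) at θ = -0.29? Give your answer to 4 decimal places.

P = 1/(1+e^{1.6000}) = 0.1680
P(1−P) = 0.1680 × 0.8320 = 0.1398
I = P(1−P) = 0.13976

0.1398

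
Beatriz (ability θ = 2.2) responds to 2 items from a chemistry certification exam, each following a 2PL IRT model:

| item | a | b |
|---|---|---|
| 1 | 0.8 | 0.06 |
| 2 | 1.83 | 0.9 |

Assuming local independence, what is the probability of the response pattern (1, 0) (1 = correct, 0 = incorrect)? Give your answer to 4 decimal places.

P(θ) = 1 / (1 + exp(−a(θ − b)))
P_1 = 1/(1+e^{-1.7120}) = 0.8471
P_2 = 1/(1+e^{-2.3790}) = 0.9152
L = P_1 × (1−P_2) = 0.8471 × 0.0848 = 0.07182

0.0718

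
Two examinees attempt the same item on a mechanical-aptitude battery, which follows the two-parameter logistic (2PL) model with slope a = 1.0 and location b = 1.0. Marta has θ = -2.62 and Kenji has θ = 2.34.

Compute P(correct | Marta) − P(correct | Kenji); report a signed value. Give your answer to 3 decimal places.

-0.766

P(θ) = 1 / (1 + exp(−a(θ − b)))
P(Marta) = 0.0261  [exponent -3.6200]
P(Kenji) = 0.7925  [exponent 1.3400]
Difference = 0.0261 − 0.7925 = -0.7664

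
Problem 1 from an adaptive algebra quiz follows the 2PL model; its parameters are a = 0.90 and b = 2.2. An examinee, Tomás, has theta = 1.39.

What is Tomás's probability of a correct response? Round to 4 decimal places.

P(theta) = 1 / (1 + exp(−a(theta − b)))
Exponent: 0.90 × (1.39 − 2.2) = -0.7290
1/(1 + e^{0.7290}) = 0.3254

0.3254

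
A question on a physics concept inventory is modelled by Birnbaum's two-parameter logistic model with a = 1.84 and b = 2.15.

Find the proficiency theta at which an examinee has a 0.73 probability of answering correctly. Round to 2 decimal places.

2.69

P(theta) = 1 / (1 + exp(−a(theta − b)))
logit = ln(0.7300/0.2700) = 0.9946
theta = b + logit/(a) = 2.15 + 0.9946/1.8400 = 2.6906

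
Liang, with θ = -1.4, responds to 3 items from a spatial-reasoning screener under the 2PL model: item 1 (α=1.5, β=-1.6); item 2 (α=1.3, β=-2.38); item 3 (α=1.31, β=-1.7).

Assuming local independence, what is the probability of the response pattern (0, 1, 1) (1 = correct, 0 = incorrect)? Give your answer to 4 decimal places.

P(θ) = 1 / (1 + exp(−α(θ − β)))
P_1 = 1/(1+e^{-0.3000}) = 0.5744
P_2 = 1/(1+e^{-1.2740}) = 0.7814
P_3 = 1/(1+e^{-0.3930}) = 0.5970
L = (1−P_1) × P_2 × P_3 = 0.4256 × 0.7814 × 0.5970 = 0.19853

0.1985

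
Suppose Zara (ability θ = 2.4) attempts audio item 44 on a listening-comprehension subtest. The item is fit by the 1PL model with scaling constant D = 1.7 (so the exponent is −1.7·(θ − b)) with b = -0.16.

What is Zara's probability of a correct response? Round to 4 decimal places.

0.9873

P(θ) = 1 / (1 + exp(−D·(θ − b)))
Exponent: 1.7 × (2.4 − (-0.16)) = 4.3520
1/(1 + e^{-4.3520}) = 0.9873
P = 0.9873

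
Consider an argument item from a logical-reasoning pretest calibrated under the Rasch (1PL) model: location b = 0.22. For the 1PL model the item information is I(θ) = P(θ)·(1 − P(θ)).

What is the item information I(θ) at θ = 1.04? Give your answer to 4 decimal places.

P = 1/(1+e^{-0.8200}) = 0.6942
P(1−P) = 0.6942 × 0.3058 = 0.2123
I = P(1−P) = 0.21227

0.2123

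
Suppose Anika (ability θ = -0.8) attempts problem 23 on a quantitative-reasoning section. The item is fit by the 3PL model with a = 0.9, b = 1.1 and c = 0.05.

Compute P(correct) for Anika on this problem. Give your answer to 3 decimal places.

0.196

P(θ) = c + (1 − c) · 1 / (1 + exp(−a(θ − b)))
Exponent: 0.9 × (-0.8 − 1.1) = -1.7100
1/(1 + e^{1.7100}) = 0.1532
P = 0.05 + 0.95 × 0.1532 = 0.1955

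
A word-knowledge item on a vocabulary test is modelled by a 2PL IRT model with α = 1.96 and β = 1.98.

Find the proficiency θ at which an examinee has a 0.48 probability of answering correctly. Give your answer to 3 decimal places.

P(θ) = 1 / (1 + exp(−α(θ − β)))
logit = ln(0.4800/0.5200) = -0.0800
θ = β + logit/(α) = 1.98 + (-0.0800)/1.9600 = 1.9392

1.939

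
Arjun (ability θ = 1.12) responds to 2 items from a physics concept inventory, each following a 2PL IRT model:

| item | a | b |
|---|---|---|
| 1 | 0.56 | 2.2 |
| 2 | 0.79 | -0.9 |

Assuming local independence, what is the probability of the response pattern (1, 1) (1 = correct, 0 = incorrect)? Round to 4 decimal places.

0.2937

P(θ) = 1 / (1 + exp(−a(θ − b)))
P_1 = 1/(1+e^{0.6048}) = 0.3532
P_2 = 1/(1+e^{-1.5958}) = 0.8314
L = P_1 × P_2 = 0.3532 × 0.8314 = 0.29370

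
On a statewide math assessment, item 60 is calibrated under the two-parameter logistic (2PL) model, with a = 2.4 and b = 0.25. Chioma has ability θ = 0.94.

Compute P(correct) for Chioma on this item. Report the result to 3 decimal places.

0.840

P(θ) = 1 / (1 + exp(−a(θ − b)))
Exponent: 2.4 × (0.94 − 0.25) = 1.6560
1/(1 + e^{-1.6560}) = 0.8397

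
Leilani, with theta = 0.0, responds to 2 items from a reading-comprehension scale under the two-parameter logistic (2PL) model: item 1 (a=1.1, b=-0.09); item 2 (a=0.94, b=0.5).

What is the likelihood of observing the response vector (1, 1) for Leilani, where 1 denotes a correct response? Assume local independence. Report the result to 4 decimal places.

0.2018

P(theta) = 1 / (1 + exp(−a(theta − b)))
P_1 = 1/(1+e^{-0.0990}) = 0.5247
P_2 = 1/(1+e^{0.4700}) = 0.3846
L = P_1 × P_2 = 0.5247 × 0.3846 = 0.20182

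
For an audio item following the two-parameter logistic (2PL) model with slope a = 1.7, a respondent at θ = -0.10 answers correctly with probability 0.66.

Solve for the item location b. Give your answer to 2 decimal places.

P(θ) = 1 / (1 + exp(−a(θ − b)))
logit(0.66) = ln(0.66/0.34) = 0.6633
b = θ − logit/(a) = -0.10 − 0.6633/1.7000 = -0.4902

-0.49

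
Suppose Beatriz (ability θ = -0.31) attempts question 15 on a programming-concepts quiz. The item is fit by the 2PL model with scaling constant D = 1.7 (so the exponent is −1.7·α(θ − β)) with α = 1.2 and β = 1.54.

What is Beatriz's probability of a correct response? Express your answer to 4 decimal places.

P(θ) = 1 / (1 + exp(−D·α(θ − β)))
Exponent: 1.7 × 1.2 × (-0.31 − 1.54) = -3.7740
1/(1 + e^{3.7740}) = 0.0224
P = 0.0224

0.0224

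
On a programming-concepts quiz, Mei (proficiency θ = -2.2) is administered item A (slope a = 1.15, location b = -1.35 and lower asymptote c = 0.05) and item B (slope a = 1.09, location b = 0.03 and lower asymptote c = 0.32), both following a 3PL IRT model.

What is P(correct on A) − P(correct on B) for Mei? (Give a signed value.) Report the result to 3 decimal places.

P(θ) = c + (1 − c) · 1 / (1 + exp(−a(θ − b)))
P_A = 0.3097
P_B = 0.3750
P_A − P_B = -0.0653

-0.065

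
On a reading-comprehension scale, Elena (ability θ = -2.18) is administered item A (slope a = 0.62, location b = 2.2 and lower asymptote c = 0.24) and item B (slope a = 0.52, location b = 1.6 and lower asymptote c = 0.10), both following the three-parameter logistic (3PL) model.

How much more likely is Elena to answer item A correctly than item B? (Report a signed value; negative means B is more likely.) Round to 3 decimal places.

0.077

P(θ) = c + (1 − c) · 1 / (1 + exp(−a(θ − b)))
P_A = 0.2872
P_B = 0.2106
P_A − P_B = 0.0766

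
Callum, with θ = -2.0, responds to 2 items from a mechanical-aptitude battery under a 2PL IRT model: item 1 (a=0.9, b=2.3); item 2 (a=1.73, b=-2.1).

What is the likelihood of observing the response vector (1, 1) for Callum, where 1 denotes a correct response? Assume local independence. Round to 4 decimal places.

0.0111

P(θ) = 1 / (1 + exp(−a(θ − b)))
P_1 = 1/(1+e^{3.8700}) = 0.0204
P_2 = 1/(1+e^{-0.1730}) = 0.5431
L = P_1 × P_2 = 0.0204 × 0.5431 = 0.01110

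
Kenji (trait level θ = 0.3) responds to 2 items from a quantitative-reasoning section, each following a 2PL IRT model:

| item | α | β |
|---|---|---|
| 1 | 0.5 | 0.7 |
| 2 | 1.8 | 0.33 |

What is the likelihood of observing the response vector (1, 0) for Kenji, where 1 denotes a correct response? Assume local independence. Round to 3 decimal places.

P(θ) = 1 / (1 + exp(−α(θ − β)))
P_1 = 1/(1+e^{0.2000}) = 0.4502
P_2 = 1/(1+e^{0.0540}) = 0.4865
L = P_1 × (1−P_2) = 0.4502 × 0.5135 = 0.23116

0.231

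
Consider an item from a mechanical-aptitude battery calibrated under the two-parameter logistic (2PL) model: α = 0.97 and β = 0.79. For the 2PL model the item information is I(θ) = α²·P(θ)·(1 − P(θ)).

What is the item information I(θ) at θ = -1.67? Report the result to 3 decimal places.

0.073

P = 1/(1+e^{2.3862}) = 0.0842
P(1−P) = 0.0842 × 0.9158 = 0.0771
I = α² × P(1−P) = 0.97² × 0.0771 = 0.07258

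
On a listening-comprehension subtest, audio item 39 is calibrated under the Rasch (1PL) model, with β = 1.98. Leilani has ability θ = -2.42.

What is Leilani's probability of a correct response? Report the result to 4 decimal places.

P(θ) = 1 / (1 + exp(−(θ − β)))
Exponent: (-2.42 − 1.98) = -4.4000
1/(1 + e^{4.4000}) = 0.0121
P = 0.0121

0.0121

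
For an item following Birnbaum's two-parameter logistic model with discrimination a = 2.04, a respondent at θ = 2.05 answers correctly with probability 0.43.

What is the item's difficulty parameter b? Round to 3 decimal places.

P(θ) = 1 / (1 + exp(−a(θ − b)))
logit(0.43) = ln(0.43/0.57) = -0.2819
b = θ − logit/(a) = 2.05 − (-0.2819)/2.0400 = 2.1882

2.188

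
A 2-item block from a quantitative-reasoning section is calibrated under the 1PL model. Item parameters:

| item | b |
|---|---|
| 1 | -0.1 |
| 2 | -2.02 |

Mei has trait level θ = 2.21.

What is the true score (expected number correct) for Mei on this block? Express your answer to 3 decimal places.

P(θ) = 1 / (1 + exp(−(θ − b)))
P_1 = 1/(1+e^{-2.3100}) = 0.9097
P_2 = 1/(1+e^{-4.2300}) = 0.9857
E[score] = 0.9097 + 0.9857 = 1.8954

1.895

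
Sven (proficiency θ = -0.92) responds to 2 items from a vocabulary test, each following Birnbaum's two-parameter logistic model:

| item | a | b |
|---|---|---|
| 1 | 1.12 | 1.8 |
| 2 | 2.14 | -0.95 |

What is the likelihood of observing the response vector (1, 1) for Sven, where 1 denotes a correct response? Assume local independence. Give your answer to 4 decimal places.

P(θ) = 1 / (1 + exp(−a(θ − b)))
P_1 = 1/(1+e^{3.0464}) = 0.0454
P_2 = 1/(1+e^{-0.0642}) = 0.5160
L = P_1 × P_2 = 0.0454 × 0.5160 = 0.02341

0.0234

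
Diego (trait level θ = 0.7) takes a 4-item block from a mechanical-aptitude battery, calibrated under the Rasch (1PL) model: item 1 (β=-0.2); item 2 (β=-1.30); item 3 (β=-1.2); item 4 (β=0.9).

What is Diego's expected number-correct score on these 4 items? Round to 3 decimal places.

2.912

P(θ) = 1 / (1 + exp(−(θ − β)))
P_1 = 1/(1+e^{-0.9000}) = 0.7109
P_2 = 1/(1+e^{-2.0000}) = 0.8808
P_3 = 1/(1+e^{-1.9000}) = 0.8699
P_4 = 1/(1+e^{0.2000}) = 0.4502
E[score] = 0.7109 + 0.8808 + 0.8699 + 0.4502 = 2.9118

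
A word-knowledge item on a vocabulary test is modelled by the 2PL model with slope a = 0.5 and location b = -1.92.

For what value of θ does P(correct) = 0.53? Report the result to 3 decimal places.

-1.680

P(θ) = 1 / (1 + exp(−a(θ − b)))
logit = ln(0.5300/0.4700) = 0.1201
θ = b + logit/(a) = -1.92 + 0.1201/0.5000 = -1.6797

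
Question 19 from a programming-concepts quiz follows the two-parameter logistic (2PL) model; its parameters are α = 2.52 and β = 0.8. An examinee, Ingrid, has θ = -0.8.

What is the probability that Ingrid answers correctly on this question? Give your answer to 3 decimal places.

P(θ) = 1 / (1 + exp(−α(θ − β)))
Exponent: 2.52 × (-0.8 − 0.8) = -4.0320
1/(1 + e^{4.0320}) = 0.0174

0.017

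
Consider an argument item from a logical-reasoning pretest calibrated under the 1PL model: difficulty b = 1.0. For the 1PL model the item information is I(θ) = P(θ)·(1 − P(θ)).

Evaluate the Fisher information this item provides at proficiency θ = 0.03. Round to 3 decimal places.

0.199

P = 1/(1+e^{0.9700}) = 0.2749
P(1−P) = 0.2749 × 0.7251 = 0.1993
I = P(1−P) = 0.19932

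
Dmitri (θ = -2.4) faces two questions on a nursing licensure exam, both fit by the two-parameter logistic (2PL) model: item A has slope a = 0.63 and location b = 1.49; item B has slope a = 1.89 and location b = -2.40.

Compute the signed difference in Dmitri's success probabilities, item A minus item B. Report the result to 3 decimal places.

P(θ) = 1 / (1 + exp(−a(θ − b)))
P_A = 0.0794
P_B = 0.5000
P_A − P_B = -0.4206

-0.421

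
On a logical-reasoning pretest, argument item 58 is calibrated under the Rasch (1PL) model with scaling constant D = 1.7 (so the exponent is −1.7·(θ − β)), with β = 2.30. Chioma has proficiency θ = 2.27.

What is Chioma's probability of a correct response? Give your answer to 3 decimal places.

P(θ) = 1 / (1 + exp(−D·(θ − β)))
Exponent: 1.7 × (2.27 − 2.30) = -0.0510
1/(1 + e^{0.0510}) = 0.4873
P = 0.4873

0.487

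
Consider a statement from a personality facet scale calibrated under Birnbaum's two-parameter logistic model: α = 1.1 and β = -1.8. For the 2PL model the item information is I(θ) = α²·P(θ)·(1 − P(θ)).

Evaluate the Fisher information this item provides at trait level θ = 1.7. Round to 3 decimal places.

P = 1/(1+e^{-3.8500}) = 0.9792
P(1−P) = 0.9792 × 0.0208 = 0.0204
I = α² × P(1−P) = 1.1² × 0.0204 = 0.02469

0.025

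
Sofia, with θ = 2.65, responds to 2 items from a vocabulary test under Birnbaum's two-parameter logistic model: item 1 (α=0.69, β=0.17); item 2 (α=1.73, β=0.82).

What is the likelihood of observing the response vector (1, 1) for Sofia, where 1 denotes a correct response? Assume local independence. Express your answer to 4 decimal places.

0.8127

P(θ) = 1 / (1 + exp(−α(θ − β)))
P_1 = 1/(1+e^{-1.7112}) = 0.8470
P_2 = 1/(1+e^{-3.1659}) = 0.9595
L = P_1 × P_2 = 0.8470 × 0.9595 = 0.81271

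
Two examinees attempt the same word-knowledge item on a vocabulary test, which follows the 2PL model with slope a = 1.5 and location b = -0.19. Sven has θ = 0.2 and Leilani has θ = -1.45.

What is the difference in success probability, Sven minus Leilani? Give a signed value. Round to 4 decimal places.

P(θ) = 1 / (1 + exp(−a(θ − b)))
P(Sven) = 0.6422  [exponent 0.5850]
P(Leilani) = 0.1312  [exponent -1.8900]
Difference = 0.6422 − 0.1312 = 0.5110

0.5110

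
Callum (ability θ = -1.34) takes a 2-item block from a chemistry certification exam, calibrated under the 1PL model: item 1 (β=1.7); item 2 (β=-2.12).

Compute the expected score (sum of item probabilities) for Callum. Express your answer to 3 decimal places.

0.731

P(θ) = 1 / (1 + exp(−(θ − β)))
P_1 = 1/(1+e^{3.0400}) = 0.0457
P_2 = 1/(1+e^{-0.7800}) = 0.6857
E[score] = 0.0457 + 0.6857 = 0.7313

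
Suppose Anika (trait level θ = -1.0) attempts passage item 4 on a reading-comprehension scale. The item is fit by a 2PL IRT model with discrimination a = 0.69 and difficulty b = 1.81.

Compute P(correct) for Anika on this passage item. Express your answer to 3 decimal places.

P(θ) = 1 / (1 + exp(−a(θ − b)))
Exponent: 0.69 × (-1.0 − 1.81) = -1.9389
1/(1 + e^{1.9389}) = 0.1258

0.126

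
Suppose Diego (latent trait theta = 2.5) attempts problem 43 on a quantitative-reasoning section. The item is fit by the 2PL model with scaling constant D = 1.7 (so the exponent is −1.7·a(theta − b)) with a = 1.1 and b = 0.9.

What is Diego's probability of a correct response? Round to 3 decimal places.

0.952

P(theta) = 1 / (1 + exp(−D·a(theta − b)))
Exponent: 1.7 × 1.1 × (2.5 − 0.9) = 2.9920
1/(1 + e^{-2.9920}) = 0.9522
P = 0.9522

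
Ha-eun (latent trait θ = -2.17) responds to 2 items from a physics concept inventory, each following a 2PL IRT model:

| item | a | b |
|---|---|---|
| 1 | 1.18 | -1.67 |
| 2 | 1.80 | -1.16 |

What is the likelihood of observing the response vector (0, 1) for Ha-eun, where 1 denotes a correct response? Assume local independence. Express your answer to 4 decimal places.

0.0899

P(θ) = 1 / (1 + exp(−a(θ − b)))
P_1 = 1/(1+e^{0.5900}) = 0.3566
P_2 = 1/(1+e^{1.8180}) = 0.1397
L = (1−P_1) × P_2 = 0.6434 × 0.1397 = 0.08986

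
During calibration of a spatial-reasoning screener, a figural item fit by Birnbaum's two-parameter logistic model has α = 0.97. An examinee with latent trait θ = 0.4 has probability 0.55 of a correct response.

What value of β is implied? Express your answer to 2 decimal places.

P(θ) = 1 / (1 + exp(−α(θ − β)))
logit(0.55) = ln(0.55/0.45) = 0.2007
β = θ − logit/(α) = 0.4 − 0.2007/0.9700 = 0.1931

0.19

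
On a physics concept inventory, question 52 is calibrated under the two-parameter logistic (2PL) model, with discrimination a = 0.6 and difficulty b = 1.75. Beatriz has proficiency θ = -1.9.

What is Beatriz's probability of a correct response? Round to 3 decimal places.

P(θ) = 1 / (1 + exp(−a(θ − b)))
Exponent: 0.6 × (-1.9 − 1.75) = -2.1900
1/(1 + e^{2.1900}) = 0.1007

0.101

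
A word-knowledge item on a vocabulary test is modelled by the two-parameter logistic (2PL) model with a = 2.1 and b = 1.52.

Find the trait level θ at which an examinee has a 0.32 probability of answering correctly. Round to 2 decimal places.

1.16

P(θ) = 1 / (1 + exp(−a(θ − b)))
logit = ln(0.3200/0.6800) = -0.7538
θ = b + logit/(a) = 1.52 + (-0.7538)/2.1000 = 1.1611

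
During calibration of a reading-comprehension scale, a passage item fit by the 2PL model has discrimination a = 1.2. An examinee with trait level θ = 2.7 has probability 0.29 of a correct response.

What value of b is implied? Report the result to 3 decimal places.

3.446

P(θ) = 1 / (1 + exp(−a(θ − b)))
logit(0.29) = ln(0.29/0.71) = -0.8954
b = θ − logit/(a) = 2.7 − (-0.8954)/1.2000 = 3.4462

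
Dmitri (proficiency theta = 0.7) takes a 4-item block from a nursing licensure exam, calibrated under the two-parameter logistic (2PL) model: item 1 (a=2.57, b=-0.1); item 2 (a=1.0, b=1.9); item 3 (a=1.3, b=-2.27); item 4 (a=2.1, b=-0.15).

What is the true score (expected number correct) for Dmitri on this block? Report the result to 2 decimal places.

P(theta) = 1 / (1 + exp(−a(theta − b)))
P_1 = 1/(1+e^{-2.0560}) = 0.8866
P_2 = 1/(1+e^{1.2000}) = 0.2315
P_3 = 1/(1+e^{-3.8610}) = 0.9794
P_4 = 1/(1+e^{-1.7850}) = 0.8563
E[score] = 0.8866 + 0.2315 + 0.9794 + 0.8563 = 2.9537

2.95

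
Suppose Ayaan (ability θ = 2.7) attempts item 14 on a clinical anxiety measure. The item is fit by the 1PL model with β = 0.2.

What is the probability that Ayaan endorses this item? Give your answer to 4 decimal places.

0.9241

P(θ) = 1 / (1 + exp(−(θ − β)))
Exponent: (2.7 − 0.2) = 2.5000
1/(1 + e^{-2.5000}) = 0.9241
P = 0.9241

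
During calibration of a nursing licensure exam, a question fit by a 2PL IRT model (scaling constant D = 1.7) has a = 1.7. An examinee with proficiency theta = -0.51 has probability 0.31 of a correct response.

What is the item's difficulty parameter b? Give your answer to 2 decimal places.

P(theta) = 1 / (1 + exp(−D·a(theta − b)))
logit(0.31) = ln(0.31/0.69) = -0.8001
b = theta − logit/(1.7·a) = -0.51 − (-0.8001)/2.8900 = -0.2331

-0.23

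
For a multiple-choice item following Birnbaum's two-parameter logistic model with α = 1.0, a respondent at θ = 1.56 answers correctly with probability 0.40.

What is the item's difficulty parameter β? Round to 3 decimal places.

P(θ) = 1 / (1 + exp(−α(θ − β)))
logit(0.40) = ln(0.40/0.60) = -0.4055
β = θ − logit/(α) = 1.56 − (-0.4055)/1.0000 = 1.9655

1.965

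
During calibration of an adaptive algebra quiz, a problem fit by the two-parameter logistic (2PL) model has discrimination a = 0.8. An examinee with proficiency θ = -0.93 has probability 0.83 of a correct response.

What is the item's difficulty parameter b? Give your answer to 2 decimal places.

P(θ) = 1 / (1 + exp(−a(θ − b)))
logit(0.83) = ln(0.83/0.17) = 1.5856
b = θ − logit/(a) = -0.93 − 1.5856/0.8000 = -2.9120

-2.91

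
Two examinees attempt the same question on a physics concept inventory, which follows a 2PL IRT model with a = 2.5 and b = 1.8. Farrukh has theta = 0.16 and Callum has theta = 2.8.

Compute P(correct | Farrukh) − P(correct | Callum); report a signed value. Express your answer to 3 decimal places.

P(theta) = 1 / (1 + exp(−a(theta − b)))
P(Farrukh) = 0.0163  [exponent -4.1000]
P(Callum) = 0.9241  [exponent 2.5000]
Difference = 0.0163 − 0.9241 = -0.9078

-0.908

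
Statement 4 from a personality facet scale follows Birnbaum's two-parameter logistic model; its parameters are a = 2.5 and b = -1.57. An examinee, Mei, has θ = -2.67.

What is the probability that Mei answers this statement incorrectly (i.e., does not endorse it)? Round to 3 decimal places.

0.940

P(θ) = 1 / (1 + exp(−a(θ − b)))
Exponent: 2.5 × (-2.67 − (-1.57)) = -2.7500
1/(1 + e^{2.7500}) = 0.0601
P(incorrect) = 1 − 0.0601 = 0.9399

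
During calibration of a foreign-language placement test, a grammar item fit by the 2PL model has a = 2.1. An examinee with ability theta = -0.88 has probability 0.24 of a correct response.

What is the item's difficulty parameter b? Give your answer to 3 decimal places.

-0.331

P(theta) = 1 / (1 + exp(−a(theta − b)))
logit(0.24) = ln(0.24/0.76) = -1.1527
b = theta − logit/(a) = -0.88 − (-1.1527)/2.1000 = -0.3311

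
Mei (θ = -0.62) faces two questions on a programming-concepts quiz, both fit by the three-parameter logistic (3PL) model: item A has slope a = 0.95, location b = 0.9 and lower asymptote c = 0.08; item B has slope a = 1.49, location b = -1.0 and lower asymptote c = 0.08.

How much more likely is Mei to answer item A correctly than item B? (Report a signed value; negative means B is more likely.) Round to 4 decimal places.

-0.4112

P(θ) = c + (1 − c) · 1 / (1 + exp(−a(θ − b)))
P_A = 0.2557
P_B = 0.6669
P_A − P_B = -0.4112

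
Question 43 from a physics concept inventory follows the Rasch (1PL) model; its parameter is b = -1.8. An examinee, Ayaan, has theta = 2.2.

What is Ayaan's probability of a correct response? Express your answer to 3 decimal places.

0.982

P(theta) = 1 / (1 + exp(−(theta − b)))
Exponent: (2.2 − (-1.8)) = 4.0000
1/(1 + e^{-4.0000}) = 0.9820
P = 0.9820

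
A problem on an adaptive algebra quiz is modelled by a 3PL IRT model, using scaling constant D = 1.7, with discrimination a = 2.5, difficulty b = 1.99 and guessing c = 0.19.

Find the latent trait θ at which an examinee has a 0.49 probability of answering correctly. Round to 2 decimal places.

P(θ) = c + (1 − c) · 1 / (1 + exp(−D·a(θ − b)))
Remove guessing floor: (0.49 − 0.19)/(1 − 0.19) = 0.3704
logit = ln(0.3704/0.6296) = -0.5306
θ = b + logit/(1.7·a) = 1.99 + (-0.5306)/4.2500 = 1.8651

1.87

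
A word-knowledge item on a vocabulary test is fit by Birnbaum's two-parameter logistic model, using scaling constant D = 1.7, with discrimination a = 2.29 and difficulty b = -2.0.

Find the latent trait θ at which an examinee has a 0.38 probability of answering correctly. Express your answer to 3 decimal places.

P(θ) = 1 / (1 + exp(−D·a(θ − b)))
logit = ln(0.3800/0.6200) = -0.4895
θ = b + logit/(1.7·a) = -2.0 + (-0.4895)/3.8930 = -2.1258

-2.126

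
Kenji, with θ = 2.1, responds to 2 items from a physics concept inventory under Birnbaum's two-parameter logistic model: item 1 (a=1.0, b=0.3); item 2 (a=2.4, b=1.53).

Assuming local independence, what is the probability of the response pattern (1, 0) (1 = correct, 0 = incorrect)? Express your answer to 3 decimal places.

0.174

P(θ) = 1 / (1 + exp(−a(θ − b)))
P_1 = 1/(1+e^{-1.8000}) = 0.8581
P_2 = 1/(1+e^{-1.3680}) = 0.7971
L = P_1 × (1−P_2) = 0.8581 × 0.2029 = 0.17416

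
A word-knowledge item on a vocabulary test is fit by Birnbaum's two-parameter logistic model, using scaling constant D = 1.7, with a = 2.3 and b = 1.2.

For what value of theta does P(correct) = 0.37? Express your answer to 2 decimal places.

1.06

P(theta) = 1 / (1 + exp(−D·a(theta − b)))
logit = ln(0.3700/0.6300) = -0.5322
theta = b + logit/(1.7·a) = 1.2 + (-0.5322)/3.9100 = 1.0639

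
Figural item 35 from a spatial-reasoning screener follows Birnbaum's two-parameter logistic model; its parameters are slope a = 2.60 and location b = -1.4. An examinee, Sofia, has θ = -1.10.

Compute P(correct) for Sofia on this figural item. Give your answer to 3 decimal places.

0.686

P(θ) = 1 / (1 + exp(−a(θ − b)))
Exponent: 2.60 × (-1.10 − (-1.4)) = 0.7800
1/(1 + e^{-0.7800}) = 0.6857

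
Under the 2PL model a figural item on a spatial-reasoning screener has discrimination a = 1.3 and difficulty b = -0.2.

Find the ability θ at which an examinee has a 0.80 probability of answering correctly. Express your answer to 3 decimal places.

P(θ) = 1 / (1 + exp(−a(θ − b)))
logit = ln(0.8000/0.2000) = 1.3863
θ = b + logit/(a) = -0.2 + 1.3863/1.3000 = 0.8664

0.866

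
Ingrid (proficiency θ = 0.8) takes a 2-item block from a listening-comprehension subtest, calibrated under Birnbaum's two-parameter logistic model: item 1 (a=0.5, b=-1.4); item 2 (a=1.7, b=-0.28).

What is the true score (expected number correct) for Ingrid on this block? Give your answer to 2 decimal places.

P(θ) = 1 / (1 + exp(−a(θ − b)))
P_1 = 1/(1+e^{-1.1000}) = 0.7503
P_2 = 1/(1+e^{-1.8360}) = 0.8625
E[score] = 0.7503 + 0.8625 = 1.6127

1.61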